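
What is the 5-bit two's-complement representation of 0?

00000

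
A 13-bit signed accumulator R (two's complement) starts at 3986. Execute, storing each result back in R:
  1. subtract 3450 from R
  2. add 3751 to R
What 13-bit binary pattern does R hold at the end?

1000010111111

Start: R = 3986 = 0111110010010.
R = 3986 − 3450 = 536 = 0001000011000
R = 536 + 3751 = 4287; wraps to -3905 = 1000010111111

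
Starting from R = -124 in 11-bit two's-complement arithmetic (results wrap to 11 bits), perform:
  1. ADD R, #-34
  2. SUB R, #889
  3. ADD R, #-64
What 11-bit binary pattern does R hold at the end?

Start: R = -124 = 11110000100.
R = -124 + (-34) = -158 = 11101100010
R = -158 − 889 = -1047; wraps to 1001 = 01111101001
R = 1001 + (-64) = 937 = 01110101001

01110101001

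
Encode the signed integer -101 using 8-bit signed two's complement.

10011011

|-101| = 101 = 01100101 in 8 bits.
Invert the bits: 10011010. Add 1: 10011011.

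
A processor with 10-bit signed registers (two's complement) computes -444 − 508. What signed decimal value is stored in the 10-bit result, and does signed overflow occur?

72; overflow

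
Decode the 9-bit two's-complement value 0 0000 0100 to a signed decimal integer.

MSB is 0, so the value is non-negative: 000000100 = 4.

4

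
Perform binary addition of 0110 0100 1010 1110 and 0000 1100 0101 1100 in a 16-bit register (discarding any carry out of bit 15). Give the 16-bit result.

  0110010010101110
+ 0000110001011100
= 0111000100001010

0111000100001010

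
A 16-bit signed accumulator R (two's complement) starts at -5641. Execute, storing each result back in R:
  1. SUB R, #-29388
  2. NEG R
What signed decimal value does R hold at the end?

Start: R = -5641 = 1110100111110111.
R = -5641 − (-29388) = 23747 = 0101110011000011
R = −(23747) = -23747 = 1010001100111101

-23747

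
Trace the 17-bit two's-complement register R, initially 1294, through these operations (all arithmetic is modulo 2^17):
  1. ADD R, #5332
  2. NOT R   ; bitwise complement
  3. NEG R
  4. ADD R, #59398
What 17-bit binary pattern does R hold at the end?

10000000111101001

Start: R = 1294 = 00000010100001110.
R = 1294 + 5332 = 6626 = 00001100111100010
R = NOT 00001100111100010 = 11110011000011101 = -6627
R = −(-6627) = 6627 = 00001100111100011
R = 6627 + 59398 = 66025; wraps to -65047 = 10000000111101001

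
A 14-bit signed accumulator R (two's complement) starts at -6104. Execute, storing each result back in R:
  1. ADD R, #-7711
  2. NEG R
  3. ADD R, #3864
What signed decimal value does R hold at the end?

1295

Start: R = -6104 = 10100000101000.
R = -6104 + (-7711) = -13815; wraps to 2569 = 00101000001001
R = −(2569) = -2569 = 11010111110111
R = -2569 + 3864 = 1295 = 00010100001111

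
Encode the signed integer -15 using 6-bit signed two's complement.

110001

|-15| = 15 = 001111 in 6 bits.
Invert the bits: 110000. Add 1: 110001.
Check: 110001 reads as 49 − 64 = -15.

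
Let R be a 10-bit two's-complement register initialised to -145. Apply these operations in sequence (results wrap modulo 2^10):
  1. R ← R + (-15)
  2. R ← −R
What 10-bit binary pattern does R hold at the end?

0010100000

Start: R = -145 = 1101101111.
R = -145 + (-15) = -160 = 1101100000
R = −(-160) = 160 = 0010100000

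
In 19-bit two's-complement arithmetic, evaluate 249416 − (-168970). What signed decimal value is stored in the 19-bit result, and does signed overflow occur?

-105902; overflow

249416 → 0111100111001001000
-168970 → 1010110101111110110
Subtract via negate-and-add: invert 1010110101111110110 + 1 = 0101001010000001010 (i.e. 168970).
  0111100111001001000
+ 0101001010000001010
= 1100110001001010010
Result 1100110001001010010: MSB = 1 → 418386 − 524288 = -105902.
Both addends (after negating the subtrahend) are non-negative but the stored result is negative: signed overflow. The true value 249416 − (-168970) = 418386 lies outside [-262144, 262143].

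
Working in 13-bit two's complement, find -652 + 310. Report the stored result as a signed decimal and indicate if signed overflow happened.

-652 → 1110101110100
310 → 0000100110110
  1110101110100
+ 0000100110110
= 1111010101010
Result 1111010101010: MSB = 1 → 7850 − 8192 = -342.
Addends have opposite signs, so signed overflow cannot occur.

-342; no overflow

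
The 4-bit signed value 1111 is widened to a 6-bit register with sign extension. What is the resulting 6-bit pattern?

111111

MSB of 1111 is 1; replicate it into the new high bits.
11|1111 → 111111 (still -1).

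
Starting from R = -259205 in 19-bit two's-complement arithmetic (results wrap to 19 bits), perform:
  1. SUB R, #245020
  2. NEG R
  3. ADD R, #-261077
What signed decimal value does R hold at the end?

243148

Start: R = -259205 = 1000000101101111011.
R = -259205 − 245020 = -504225; wraps to 20063 = 0000100111001011111
R = −(20063) = -20063 = 1111011000110100001
R = -20063 + (-261077) = -281140; wraps to 243148 = 0111011010111001100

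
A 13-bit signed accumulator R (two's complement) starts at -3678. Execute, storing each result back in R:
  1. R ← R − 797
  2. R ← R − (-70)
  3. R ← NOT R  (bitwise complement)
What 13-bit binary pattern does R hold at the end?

1000100110100

Start: R = -3678 = 1000110100010.
R = -3678 − 797 = -4475; wraps to 3717 = 0111010000101
R = 3717 − (-70) = 3787 = 0111011001011
R = NOT 0111011001011 = 1000100110100 = -3788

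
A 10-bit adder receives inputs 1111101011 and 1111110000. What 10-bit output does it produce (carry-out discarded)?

1111011011

  1111101011
+ 1111110000
= 1111011011  (discard carry-out 1)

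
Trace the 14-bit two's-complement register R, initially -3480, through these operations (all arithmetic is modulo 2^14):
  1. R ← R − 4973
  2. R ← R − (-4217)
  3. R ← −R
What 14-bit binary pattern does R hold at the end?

Start: R = -3480 = 11001001101000.
R = -3480 − 4973 = -8453; wraps to 7931 = 01111011111011
R = 7931 − (-4217) = 12148; wraps to -4236 = 10111101110100
R = −(-4236) = 4236 = 01000010001100

01000010001100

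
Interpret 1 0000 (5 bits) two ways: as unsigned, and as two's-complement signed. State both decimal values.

unsigned = 16, signed = -16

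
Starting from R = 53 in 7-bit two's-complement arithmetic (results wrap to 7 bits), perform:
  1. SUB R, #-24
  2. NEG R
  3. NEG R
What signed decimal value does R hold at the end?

-51

Start: R = 53 = 0110101.
R = 53 − (-24) = 77; wraps to -51 = 1001101
R = −(-51) = 51 = 0110011
R = −(51) = -51 = 1001101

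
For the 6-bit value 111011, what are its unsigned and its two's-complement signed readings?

Unsigned: 111011 = 59.
Signed: MSB=1 → 59 − 64 = -5.

unsigned = 59, signed = -5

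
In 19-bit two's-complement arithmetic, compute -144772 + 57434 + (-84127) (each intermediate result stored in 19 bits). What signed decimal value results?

-171465

-144772 + 57434 = -87338 (1101010101011010110)
-87338 + (-84127) = -171465 (1010110001000110111)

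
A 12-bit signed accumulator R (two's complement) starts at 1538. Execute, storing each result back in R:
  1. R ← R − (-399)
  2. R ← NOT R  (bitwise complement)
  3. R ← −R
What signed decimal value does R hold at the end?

Start: R = 1538 = 011000000010.
R = 1538 − (-399) = 1937 = 011110010001
R = NOT 011110010001 = 100001101110 = -1938
R = −(-1938) = 1938 = 011110010010

1938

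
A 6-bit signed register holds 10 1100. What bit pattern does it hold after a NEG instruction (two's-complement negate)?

010100

Invert: 010011. Add 1: 010100.
Check: 101100 = -20, 010100 = 20.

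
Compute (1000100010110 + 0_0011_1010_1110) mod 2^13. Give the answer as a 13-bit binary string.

1010011000100

  1000100010110
+ 0001110101110
= 1010011000100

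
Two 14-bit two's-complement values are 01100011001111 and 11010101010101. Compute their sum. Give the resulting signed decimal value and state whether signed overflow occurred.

3620; no overflow

01100011001111 = 6351 (signed)
11010101010101 = -2731 (signed)
  01100011001111
+ 11010101010101
= 00111000100100  (discard carry-out 1)
Result 00111000100100: MSB = 0 → value 3620.
Addends have opposite signs, so signed overflow cannot occur.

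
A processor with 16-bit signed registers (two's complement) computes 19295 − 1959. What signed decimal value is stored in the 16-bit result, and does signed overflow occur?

19295 → 0100101101011111
1959 → 0000011110100111
Subtract via negate-and-add: invert 0000011110100111 + 1 = 1111100001011001 (i.e. -1959).
  0100101101011111
+ 1111100001011001
= 0100001110111000  (discard carry-out 1)
Result 0100001110111000: MSB = 0 → value 17336.
Addends (after negating the subtrahend) have opposite signs, so signed overflow cannot occur.

17336; no overflow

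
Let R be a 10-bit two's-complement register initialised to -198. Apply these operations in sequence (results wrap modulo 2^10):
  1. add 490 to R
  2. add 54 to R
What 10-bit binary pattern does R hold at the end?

Start: R = -198 = 1100111010.
R = -198 + 490 = 292 = 0100100100
R = 292 + 54 = 346 = 0101011010

0101011010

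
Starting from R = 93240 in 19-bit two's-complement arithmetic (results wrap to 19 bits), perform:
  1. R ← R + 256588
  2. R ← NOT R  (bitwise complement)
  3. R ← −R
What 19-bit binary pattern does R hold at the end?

1010101011010000101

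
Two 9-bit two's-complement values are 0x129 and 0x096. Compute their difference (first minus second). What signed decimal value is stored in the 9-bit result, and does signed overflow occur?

147; overflow

0x129 = 100101001 = -215 (signed)
0x096 = 010010110 = 150 (signed)
Subtract via negate-and-add: invert 010010110 + 1 = 101101010 (i.e. -150).
  100101001
+ 101101010
= 010010011  (discard carry-out 1)
Result 010010011: MSB = 0 → value 147.
Both addends (after negating the subtrahend) are negative but the stored result is non-negative: signed overflow. The true value -215 − 150 = -365 lies outside [-256, 255].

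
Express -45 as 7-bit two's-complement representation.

1010011

|-45| = 45 = 0101101 in 7 bits.
Invert the bits: 1010010. Add 1: 1010011.
Check: 1010011 reads as 83 − 128 = -45.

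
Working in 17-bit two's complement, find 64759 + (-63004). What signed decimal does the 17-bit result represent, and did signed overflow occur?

64759 → 01111110011110111
-63004 → 10000100111100100
  01111110011110111
+ 10000100111100100
= 00000011011011011  (discard carry-out 1)
Result 00000011011011011: MSB = 0 → value 1755.
Addends have opposite signs, so signed overflow cannot occur.

1755; no overflow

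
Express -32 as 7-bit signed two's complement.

|-32| = 32 = 0100000 in 7 bits.
Invert the bits: 1011111. Add 1: 1100000.
Check: 1100000 reads as 96 − 128 = -32.

1100000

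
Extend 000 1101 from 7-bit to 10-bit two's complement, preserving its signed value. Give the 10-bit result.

MSB of 0001101 is 0; replicate it into the new high bits.
000|0001101 → 0000001101 (still 13).

0000001101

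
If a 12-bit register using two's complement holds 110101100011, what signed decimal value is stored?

MSB is 1, so the value is negative.
Unsigned reading: 3427. Subtract 2^12 = 4096: 3427 − 4096 = -669.

-669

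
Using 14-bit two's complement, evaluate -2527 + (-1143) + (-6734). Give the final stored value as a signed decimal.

-2527 + (-1143) = -3670 (11000110101010)
-3670 + (-6734) = -10404 → wraps to 5980 (01011101011100)

5980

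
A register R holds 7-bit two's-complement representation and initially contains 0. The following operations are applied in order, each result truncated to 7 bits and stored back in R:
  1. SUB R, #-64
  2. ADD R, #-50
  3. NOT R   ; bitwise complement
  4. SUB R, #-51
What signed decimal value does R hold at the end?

36

Start: R = 0 = 0000000.
R = 0 − (-64) = 64; wraps to -64 = 1000000
R = -64 + (-50) = -114; wraps to 14 = 0001110
R = NOT 0001110 = 1110001 = -15
R = -15 − (-51) = 36 = 0100100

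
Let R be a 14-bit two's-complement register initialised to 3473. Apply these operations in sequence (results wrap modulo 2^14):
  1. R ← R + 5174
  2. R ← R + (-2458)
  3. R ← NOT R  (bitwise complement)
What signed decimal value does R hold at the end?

Start: R = 3473 = 00110110010001.
R = 3473 + 5174 = 8647; wraps to -7737 = 10000111000111
R = -7737 + (-2458) = -10195; wraps to 6189 = 01100000101101
R = NOT 01100000101101 = 10011111010010 = -6190

-6190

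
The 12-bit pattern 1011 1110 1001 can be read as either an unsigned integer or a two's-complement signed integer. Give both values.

Unsigned: 101111101001 = 3049.
Signed: MSB=1 → 3049 − 4096 = -1047.

unsigned = 3049, signed = -1047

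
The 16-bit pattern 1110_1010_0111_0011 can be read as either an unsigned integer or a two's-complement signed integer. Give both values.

unsigned = 60019, signed = -5517

Unsigned: 1110101001110011 = 60019.
Signed: MSB=1 → 60019 − 65536 = -5517.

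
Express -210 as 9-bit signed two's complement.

|-210| = 210 = 011010010 in 9 bits.
Invert the bits: 100101101. Add 1: 100101110.
Check: 100101110 reads as 302 − 512 = -210.

100101110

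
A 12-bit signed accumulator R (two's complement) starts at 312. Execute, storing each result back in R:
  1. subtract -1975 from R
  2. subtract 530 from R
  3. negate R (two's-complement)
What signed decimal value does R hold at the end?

Start: R = 312 = 000100111000.
R = 312 − (-1975) = 2287; wraps to -1809 = 100011101111
R = -1809 − 530 = -2339; wraps to 1757 = 011011011101
R = −(1757) = -1757 = 100100100011

-1757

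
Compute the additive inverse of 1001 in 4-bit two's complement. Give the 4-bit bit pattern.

0111

Invert: 0110. Add 1: 0111.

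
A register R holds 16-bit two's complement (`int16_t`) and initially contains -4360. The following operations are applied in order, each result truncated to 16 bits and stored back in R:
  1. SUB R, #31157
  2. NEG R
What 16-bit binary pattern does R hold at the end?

1000101010111101

Start: R = -4360 = 1110111011111000.
R = -4360 − 31157 = -35517; wraps to 30019 = 0111010101000011
R = −(30019) = -30019 = 1000101010111101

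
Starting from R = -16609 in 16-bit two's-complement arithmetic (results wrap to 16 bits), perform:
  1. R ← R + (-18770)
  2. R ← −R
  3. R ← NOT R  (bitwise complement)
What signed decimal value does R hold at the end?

30156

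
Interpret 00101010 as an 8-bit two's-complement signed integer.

42

MSB is 0, so the value is non-negative: 00101010 = 42.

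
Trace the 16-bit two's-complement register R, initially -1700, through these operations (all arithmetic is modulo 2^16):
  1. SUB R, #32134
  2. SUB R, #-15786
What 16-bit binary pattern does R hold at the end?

Start: R = -1700 = 1111100101011100.
R = -1700 − 32134 = -33834; wraps to 31702 = 0111101111010110
R = 31702 − (-15786) = 47488; wraps to -18048 = 1011100110000000

1011100110000000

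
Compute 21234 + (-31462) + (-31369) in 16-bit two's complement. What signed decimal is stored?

23939

21234 + (-31462) = -10228 (1101100000001100)
-10228 + (-31369) = -41597 → wraps to 23939 (0101110110000011)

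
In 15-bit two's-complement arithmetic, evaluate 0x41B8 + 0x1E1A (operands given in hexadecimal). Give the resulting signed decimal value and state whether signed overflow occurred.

-8238; no overflow

0x41B8 = 100000110111000 = -15944 (signed)
0x1E1A = 001111000011010 = 7706 (signed)
  100000110111000
+ 001111000011010
= 101111111010010
Result 101111111010010: MSB = 1 → 24530 − 32768 = -8238.
Addends have opposite signs, so signed overflow cannot occur.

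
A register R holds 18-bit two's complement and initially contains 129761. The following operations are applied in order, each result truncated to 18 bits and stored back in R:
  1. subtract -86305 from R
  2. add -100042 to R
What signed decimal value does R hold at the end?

Start: R = 129761 = 011111101011100001.
R = 129761 − (-86305) = 216066; wraps to -46078 = 110100110000000010
R = -46078 + (-100042) = -146120; wraps to 116024 = 011100010100111000

116024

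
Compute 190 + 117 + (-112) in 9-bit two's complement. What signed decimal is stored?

190 + 117 = 307 → wraps to -205 (100110011)
-205 + (-112) = -317 → wraps to 195 (011000011)

195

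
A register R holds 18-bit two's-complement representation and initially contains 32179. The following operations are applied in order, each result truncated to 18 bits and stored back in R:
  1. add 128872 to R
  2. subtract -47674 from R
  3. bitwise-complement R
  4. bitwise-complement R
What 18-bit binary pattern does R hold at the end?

110010111101010101

Start: R = 32179 = 000111110110110011.
R = 32179 + 128872 = 161051; wraps to -101093 = 100111010100011011
R = -101093 − (-47674) = -53419 = 110010111101010101
R = NOT 110010111101010101 = 001101000010101010 = 53418
R = NOT 001101000010101010 = 110010111101010101 = -53419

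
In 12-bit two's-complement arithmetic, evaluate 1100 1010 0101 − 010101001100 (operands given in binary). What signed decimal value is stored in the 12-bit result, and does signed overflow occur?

1100 1010 0101 → 110010100101 = -859 (signed)
010101001100 = 1356 (signed)
Subtract via negate-and-add: invert 010101001100 + 1 = 101010110100 (i.e. -1356).
  110010100101
+ 101010110100
= 011101011001  (discard carry-out 1)
Result 011101011001: MSB = 0 → value 1881.
Both addends (after negating the subtrahend) are negative but the stored result is non-negative: signed overflow. The true value -859 − 1356 = -2215 lies outside [-2048, 2047].

1881; overflow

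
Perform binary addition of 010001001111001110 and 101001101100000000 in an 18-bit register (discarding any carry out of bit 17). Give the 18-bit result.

  010001001111001110
+ 101001101100000000
= 111010111011001110

111010111011001110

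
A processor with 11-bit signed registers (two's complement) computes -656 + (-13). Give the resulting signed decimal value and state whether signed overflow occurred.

-669; no overflow

-656 → 10101110000
-13 → 11111110011
  10101110000
+ 11111110011
= 10101100011  (discard carry-out 1)
Result 10101100011: MSB = 1 → 1379 − 2048 = -669.
Both addends are negative and so is the stored result: no signed overflow.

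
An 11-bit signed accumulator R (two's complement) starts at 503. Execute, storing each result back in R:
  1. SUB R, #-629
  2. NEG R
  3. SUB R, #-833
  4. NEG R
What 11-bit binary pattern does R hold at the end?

Start: R = 503 = 00111110111.
R = 503 − (-629) = 1132; wraps to -916 = 10001101100
R = −(-916) = 916 = 01110010100
R = 916 − (-833) = 1749; wraps to -299 = 11011010101
R = −(-299) = 299 = 00100101011

00100101011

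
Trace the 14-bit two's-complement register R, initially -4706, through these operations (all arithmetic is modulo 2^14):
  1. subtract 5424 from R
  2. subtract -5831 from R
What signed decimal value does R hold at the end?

-4299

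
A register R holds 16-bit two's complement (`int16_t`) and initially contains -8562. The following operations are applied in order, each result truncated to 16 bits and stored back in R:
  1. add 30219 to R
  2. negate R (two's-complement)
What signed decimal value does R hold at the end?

-21657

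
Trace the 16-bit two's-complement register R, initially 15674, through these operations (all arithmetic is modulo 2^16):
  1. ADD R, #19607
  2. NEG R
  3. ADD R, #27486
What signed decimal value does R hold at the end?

-7795

Start: R = 15674 = 0011110100111010.
R = 15674 + 19607 = 35281; wraps to -30255 = 1000100111010001
R = −(-30255) = 30255 = 0111011000101111
R = 30255 + 27486 = 57741; wraps to -7795 = 1110000110001101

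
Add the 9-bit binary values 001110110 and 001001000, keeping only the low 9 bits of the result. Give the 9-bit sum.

  001110110
+ 001001000
= 010111110

010111110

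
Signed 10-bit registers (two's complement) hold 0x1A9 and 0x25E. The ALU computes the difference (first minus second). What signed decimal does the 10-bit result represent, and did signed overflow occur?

0x1A9 = 0110101001 = 425 (signed)
0x25E = 1001011110 = -418 (signed)
Subtract via negate-and-add: invert 1001011110 + 1 = 0110100010 (i.e. 418).
  0110101001
+ 0110100010
= 1101001011
Result 1101001011: MSB = 1 → 843 − 1024 = -181.
Both addends (after negating the subtrahend) are non-negative but the stored result is negative: signed overflow. The true value 425 − (-418) = 843 lies outside [-512, 511].

-181; overflow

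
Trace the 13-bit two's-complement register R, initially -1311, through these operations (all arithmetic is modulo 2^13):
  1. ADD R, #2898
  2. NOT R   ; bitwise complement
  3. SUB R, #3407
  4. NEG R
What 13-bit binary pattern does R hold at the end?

Start: R = -1311 = 1101011100001.
R = -1311 + 2898 = 1587 = 0011000110011
R = NOT 0011000110011 = 1100111001100 = -1588
R = -1588 − 3407 = -4995; wraps to 3197 = 0110001111101
R = −(3197) = -3197 = 1001110000011

1001110000011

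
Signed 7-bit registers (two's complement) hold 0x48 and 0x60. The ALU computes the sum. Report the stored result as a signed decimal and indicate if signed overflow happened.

40; overflow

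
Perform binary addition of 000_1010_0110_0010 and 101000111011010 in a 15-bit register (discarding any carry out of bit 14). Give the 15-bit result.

  000101001100010
+ 101000111011010
= 101110000111100

101110000111100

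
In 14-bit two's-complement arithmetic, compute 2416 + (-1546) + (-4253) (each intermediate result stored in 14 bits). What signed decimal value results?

2416 + (-1546) = 870 (00001101100110)
870 + (-4253) = -3383 (11001011001001)

-3383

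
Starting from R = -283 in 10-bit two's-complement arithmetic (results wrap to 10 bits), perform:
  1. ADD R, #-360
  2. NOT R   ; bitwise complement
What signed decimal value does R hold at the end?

-382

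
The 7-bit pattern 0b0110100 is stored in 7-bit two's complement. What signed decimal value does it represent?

MSB is 0, so the value is non-negative: 0110100 = 52.

52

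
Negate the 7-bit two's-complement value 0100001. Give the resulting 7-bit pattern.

1011111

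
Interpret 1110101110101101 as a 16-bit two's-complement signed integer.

-5203

MSB is 1, so the value is negative.
Invert: 0001010001010010. Add 1: 0001010001010011 = 5203. So the value is −5203.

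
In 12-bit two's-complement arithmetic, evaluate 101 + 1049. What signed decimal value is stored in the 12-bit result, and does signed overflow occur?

101 → 000001100101
1049 → 010000011001
  000001100101
+ 010000011001
= 010001111110
Result 010001111110: MSB = 0 → value 1150.
Both addends are non-negative and so is the stored result: no signed overflow.

1150; no overflow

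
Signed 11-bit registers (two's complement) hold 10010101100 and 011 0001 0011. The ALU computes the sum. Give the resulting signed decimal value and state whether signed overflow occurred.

10010101100 = -852 (signed)
011 0001 0011 → 01100010011 = 787 (signed)
  10010101100
+ 01100010011
= 11110111111
Result 11110111111: MSB = 1 → 1983 − 2048 = -65.
Addends have opposite signs, so signed overflow cannot occur.

-65; no overflow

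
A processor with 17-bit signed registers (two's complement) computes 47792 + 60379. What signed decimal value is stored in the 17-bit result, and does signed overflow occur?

-22901; overflow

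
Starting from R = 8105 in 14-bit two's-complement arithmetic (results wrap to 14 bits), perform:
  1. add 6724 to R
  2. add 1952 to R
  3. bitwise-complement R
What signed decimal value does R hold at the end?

-398

Start: R = 8105 = 01111110101001.
R = 8105 + 6724 = 14829; wraps to -1555 = 11100111101101
R = -1555 + 1952 = 397 = 00000110001101
R = NOT 00000110001101 = 11111001110010 = -398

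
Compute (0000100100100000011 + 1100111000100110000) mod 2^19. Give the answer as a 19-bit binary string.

  0000100100100000011
+ 1100111000100110000
= 1101011101000110011

1101011101000110011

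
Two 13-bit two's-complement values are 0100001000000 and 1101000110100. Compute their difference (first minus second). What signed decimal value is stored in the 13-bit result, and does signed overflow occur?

0100001000000 = 2112 (signed)
1101000110100 = -1484 (signed)
Subtract via negate-and-add: invert 1101000110100 + 1 = 0010111001100 (i.e. 1484).
  0100001000000
+ 0010111001100
= 0111000001100
Result 0111000001100: MSB = 0 → value 3596.
Both addends (after negating the subtrahend) are non-negative and so is the stored result: no signed overflow.

3596; no overflow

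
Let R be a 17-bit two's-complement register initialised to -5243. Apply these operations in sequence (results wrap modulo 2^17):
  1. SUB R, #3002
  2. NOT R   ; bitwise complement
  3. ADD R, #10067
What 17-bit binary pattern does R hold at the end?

00100011110000111

Start: R = -5243 = 11110101110000101.
R = -5243 − 3002 = -8245 = 11101111111001011
R = NOT 11101111111001011 = 00010000000110100 = 8244
R = 8244 + 10067 = 18311 = 00100011110000111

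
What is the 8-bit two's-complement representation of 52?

52 is non-negative, so write it directly in 8 bits: 00110100.

00110100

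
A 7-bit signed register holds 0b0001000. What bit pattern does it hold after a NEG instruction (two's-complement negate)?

1111000

Invert: 1110111. Add 1: 1111000.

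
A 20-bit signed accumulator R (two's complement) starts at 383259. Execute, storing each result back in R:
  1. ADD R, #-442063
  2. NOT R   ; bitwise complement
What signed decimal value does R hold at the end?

Start: R = 383259 = 01011101100100011011.
R = 383259 + (-442063) = -58804 = 11110001101001001100
R = NOT 11110001101001001100 = 00001110010110110011 = 58803

58803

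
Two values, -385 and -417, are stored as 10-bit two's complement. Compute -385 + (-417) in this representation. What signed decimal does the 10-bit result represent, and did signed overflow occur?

222; overflow

-385 → 1001111111
-417 → 1001011111
  1001111111
+ 1001011111
= 0011011110  (discard carry-out 1)
Result 0011011110: MSB = 0 → value 222.
Both addends are negative but the stored result is non-negative: signed overflow. The true value -385 + (-417) = -802 lies outside [-512, 511].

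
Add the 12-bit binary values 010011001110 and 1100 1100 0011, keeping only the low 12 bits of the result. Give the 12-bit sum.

000110010001

  010011001110
+ 110011000011
= 000110010001  (discard carry-out 1)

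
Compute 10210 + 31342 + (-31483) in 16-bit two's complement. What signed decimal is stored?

10069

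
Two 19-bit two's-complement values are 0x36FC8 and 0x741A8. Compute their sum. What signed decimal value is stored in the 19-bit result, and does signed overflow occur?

0x36FC8 = 0110110111111001000 = 225224 (signed)
0x741A8 = 1110100000110101000 = -48728 (signed)
  0110110111111001000
+ 1110100000110101000
= 0101011000101110000  (discard carry-out 1)
Result 0101011000101110000: MSB = 0 → value 176496.
Addends have opposite signs, so signed overflow cannot occur.

176496; no overflow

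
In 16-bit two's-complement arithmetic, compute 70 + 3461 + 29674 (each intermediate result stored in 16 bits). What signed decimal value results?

-32331

70 + 3461 = 3531 (0000110111001011)
3531 + 29674 = 33205 → wraps to -32331 (1000000110110101)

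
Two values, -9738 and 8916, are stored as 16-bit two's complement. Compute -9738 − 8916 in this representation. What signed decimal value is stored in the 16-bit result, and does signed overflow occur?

-18654; no overflow

-9738 → 1101100111110110
8916 → 0010001011010100
Subtract via negate-and-add: invert 0010001011010100 + 1 = 1101110100101100 (i.e. -8916).
  1101100111110110
+ 1101110100101100
= 1011011100100010  (discard carry-out 1)
Result 1011011100100010: MSB = 1 → 46882 − 65536 = -18654.
Both addends (after negating the subtrahend) are negative and so is the stored result: no signed overflow.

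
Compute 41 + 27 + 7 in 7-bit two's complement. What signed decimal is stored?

-53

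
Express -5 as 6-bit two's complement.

|-5| = 5 = 000101 in 6 bits.
Invert the bits: 111010. Add 1: 111011.
Check: 111011 reads as 59 − 64 = -5.

111011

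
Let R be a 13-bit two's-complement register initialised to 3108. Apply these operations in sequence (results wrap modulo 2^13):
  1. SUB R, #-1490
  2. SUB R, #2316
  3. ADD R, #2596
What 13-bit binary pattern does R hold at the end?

Start: R = 3108 = 0110000100100.
R = 3108 − (-1490) = 4598; wraps to -3594 = 1000111110110
R = -3594 − 2316 = -5910; wraps to 2282 = 0100011101010
R = 2282 + 2596 = 4878; wraps to -3314 = 1001100001110

1001100001110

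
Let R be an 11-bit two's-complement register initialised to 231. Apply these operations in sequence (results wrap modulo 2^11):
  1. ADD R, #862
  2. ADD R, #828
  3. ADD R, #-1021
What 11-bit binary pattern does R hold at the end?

01110000100

Start: R = 231 = 00011100111.
R = 231 + 862 = 1093; wraps to -955 = 10001000101
R = -955 + 828 = -127 = 11110000001
R = -127 + (-1021) = -1148; wraps to 900 = 01110000100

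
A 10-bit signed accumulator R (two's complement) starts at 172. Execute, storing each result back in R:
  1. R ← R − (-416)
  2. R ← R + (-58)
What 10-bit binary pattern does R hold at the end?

Start: R = 172 = 0010101100.
R = 172 − (-416) = 588; wraps to -436 = 1001001100
R = -436 + (-58) = -494 = 1000010010

1000010010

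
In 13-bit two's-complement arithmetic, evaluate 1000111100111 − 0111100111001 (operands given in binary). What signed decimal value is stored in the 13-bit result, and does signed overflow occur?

686; overflow

1000111100111 = -3609 (signed)
0111100111001 = 3897 (signed)
Subtract via negate-and-add: invert 0111100111001 + 1 = 1000011000111 (i.e. -3897).
  1000111100111
+ 1000011000111
= 0001010101110  (discard carry-out 1)
Result 0001010101110: MSB = 0 → value 686.
Both addends (after negating the subtrahend) are negative but the stored result is non-negative: signed overflow. The true value -3609 − 3897 = -7506 lies outside [-4096, 4095].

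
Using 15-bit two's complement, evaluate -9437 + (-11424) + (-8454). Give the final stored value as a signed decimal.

3453

-9437 + (-11424) = -20861 → wraps to 11907 (010111010000011)
11907 + (-8454) = 3453 (000110101111101)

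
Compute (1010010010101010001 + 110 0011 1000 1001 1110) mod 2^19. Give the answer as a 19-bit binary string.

0110101110111101111

  1010010010101010001
+ 1100011100010011110
= 0110101110111101111  (discard carry-out 1)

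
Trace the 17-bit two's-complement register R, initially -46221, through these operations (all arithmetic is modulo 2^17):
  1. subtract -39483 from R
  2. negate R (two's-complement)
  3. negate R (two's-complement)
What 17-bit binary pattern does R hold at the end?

11110010110101110

Start: R = -46221 = 10100101101110011.
R = -46221 − (-39483) = -6738 = 11110010110101110
R = −(-6738) = 6738 = 00001101001010010
R = −(6738) = -6738 = 11110010110101110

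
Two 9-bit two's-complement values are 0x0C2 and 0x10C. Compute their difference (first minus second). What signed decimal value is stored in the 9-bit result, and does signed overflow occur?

-74; overflow

0x0C2 = 011000010 = 194 (signed)
0x10C = 100001100 = -244 (signed)
Subtract via negate-and-add: invert 100001100 + 1 = 011110100 (i.e. 244).
  011000010
+ 011110100
= 110110110
Result 110110110: MSB = 1 → 438 − 512 = -74.
Both addends (after negating the subtrahend) are non-negative but the stored result is negative: signed overflow. The true value 194 − (-244) = 438 lies outside [-256, 255].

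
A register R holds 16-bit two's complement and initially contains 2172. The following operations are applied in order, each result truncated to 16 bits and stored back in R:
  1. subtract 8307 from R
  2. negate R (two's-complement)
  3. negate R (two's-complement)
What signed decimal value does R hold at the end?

-6135

Start: R = 2172 = 0000100001111100.
R = 2172 − 8307 = -6135 = 1110100000001001
R = −(-6135) = 6135 = 0001011111110111
R = −(6135) = -6135 = 1110100000001001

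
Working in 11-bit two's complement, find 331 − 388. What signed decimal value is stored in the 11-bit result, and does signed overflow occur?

-57; no overflow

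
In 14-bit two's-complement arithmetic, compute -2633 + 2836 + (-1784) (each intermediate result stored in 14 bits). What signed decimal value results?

-1581

-2633 + 2836 = 203 (00000011001011)
203 + (-1784) = -1581 (11100111010011)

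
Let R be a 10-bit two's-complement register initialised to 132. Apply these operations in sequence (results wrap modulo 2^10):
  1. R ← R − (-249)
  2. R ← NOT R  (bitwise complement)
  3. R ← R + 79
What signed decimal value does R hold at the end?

Start: R = 132 = 0010000100.
R = 132 − (-249) = 381 = 0101111101
R = NOT 0101111101 = 1010000010 = -382
R = -382 + 79 = -303 = 1011010001

-303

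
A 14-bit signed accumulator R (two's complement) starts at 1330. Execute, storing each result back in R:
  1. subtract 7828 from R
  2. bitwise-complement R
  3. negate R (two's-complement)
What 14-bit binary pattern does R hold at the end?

Start: R = 1330 = 00010100110010.
R = 1330 − 7828 = -6498 = 10011010011110
R = NOT 10011010011110 = 01100101100001 = 6497
R = −(6497) = -6497 = 10011010011111

10011010011111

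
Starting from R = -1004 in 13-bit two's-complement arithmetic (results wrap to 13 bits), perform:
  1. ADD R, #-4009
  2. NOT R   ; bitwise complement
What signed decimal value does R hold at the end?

-3180

Start: R = -1004 = 1110000010100.
R = -1004 + (-4009) = -5013; wraps to 3179 = 0110001101011
R = NOT 0110001101011 = 1001110010100 = -3180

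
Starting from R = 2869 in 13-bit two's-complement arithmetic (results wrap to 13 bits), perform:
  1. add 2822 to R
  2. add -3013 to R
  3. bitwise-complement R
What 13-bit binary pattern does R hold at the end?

Start: R = 2869 = 0101100110101.
R = 2869 + 2822 = 5691; wraps to -2501 = 1011000111011
R = -2501 + (-3013) = -5514; wraps to 2678 = 0101001110110
R = NOT 0101001110110 = 1010110001001 = -2679

1010110001001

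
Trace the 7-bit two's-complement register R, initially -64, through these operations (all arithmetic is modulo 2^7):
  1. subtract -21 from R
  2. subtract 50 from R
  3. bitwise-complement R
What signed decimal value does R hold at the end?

-36

Start: R = -64 = 1000000.
R = -64 − (-21) = -43 = 1010101
R = -43 − 50 = -93; wraps to 35 = 0100011
R = NOT 0100011 = 1011100 = -36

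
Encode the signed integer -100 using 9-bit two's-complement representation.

110011100

|-100| = 100 = 001100100 in 9 bits.
Invert the bits: 110011011. Add 1: 110011100.
Check: 110011100 reads as 412 − 512 = -100.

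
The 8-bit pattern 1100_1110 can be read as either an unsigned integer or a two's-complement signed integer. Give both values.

unsigned = 206, signed = -50

Unsigned: 11001110 = 206.
Signed: MSB=1 → 206 − 256 = -50.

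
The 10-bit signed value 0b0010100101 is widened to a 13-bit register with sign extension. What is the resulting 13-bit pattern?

MSB of 0010100101 is 0; replicate it into the new high bits.
000|0010100101 → 0000010100101 (still 165).

0000010100101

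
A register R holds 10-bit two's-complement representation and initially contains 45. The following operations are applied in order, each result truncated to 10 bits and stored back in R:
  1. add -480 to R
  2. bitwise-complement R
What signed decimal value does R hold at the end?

434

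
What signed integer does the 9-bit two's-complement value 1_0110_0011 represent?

MSB is 1, so the value is negative.
Invert: 010011100. Add 1: 010011101 = 157. So the value is −157.

-157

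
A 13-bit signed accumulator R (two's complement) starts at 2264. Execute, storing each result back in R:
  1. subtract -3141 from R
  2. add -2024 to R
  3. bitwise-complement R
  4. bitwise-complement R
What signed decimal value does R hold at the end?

3381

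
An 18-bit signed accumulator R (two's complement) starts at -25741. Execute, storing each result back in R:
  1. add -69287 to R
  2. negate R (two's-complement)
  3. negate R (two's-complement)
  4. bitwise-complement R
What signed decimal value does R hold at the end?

Start: R = -25741 = 111001101101110011.
R = -25741 + (-69287) = -95028 = 101000110011001100
R = −(-95028) = 95028 = 010111001100110100
R = −(95028) = -95028 = 101000110011001100
R = NOT 101000110011001100 = 010111001100110011 = 95027

95027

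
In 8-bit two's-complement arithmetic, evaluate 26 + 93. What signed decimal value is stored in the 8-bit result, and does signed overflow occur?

26 → 00011010
93 → 01011101
  00011010
+ 01011101
= 01110111
Result 01110111: MSB = 0 → value 119.
Both addends are non-negative and so is the stored result: no signed overflow.

119; no overflow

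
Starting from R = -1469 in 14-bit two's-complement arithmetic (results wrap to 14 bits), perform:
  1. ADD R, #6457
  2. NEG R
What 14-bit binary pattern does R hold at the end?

Start: R = -1469 = 11101001000011.
R = -1469 + 6457 = 4988 = 01001101111100
R = −(4988) = -4988 = 10110010000100

10110010000100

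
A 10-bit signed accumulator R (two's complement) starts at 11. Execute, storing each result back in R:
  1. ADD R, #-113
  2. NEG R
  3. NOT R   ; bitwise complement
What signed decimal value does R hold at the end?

-103

Start: R = 11 = 0000001011.
R = 11 + (-113) = -102 = 1110011010
R = −(-102) = 102 = 0001100110
R = NOT 0001100110 = 1110011001 = -103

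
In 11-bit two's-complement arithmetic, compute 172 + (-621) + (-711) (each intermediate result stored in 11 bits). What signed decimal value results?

172 + (-621) = -449 (11000111111)
-449 + (-711) = -1160 → wraps to 888 (01101111000)

888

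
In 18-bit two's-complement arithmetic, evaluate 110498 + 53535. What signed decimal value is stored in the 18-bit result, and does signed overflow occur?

110498 → 011010111110100010
53535 → 001101000100011111
  011010111110100010
+ 001101000100011111
= 101000000011000001
Result 101000000011000001: MSB = 1 → 164033 − 262144 = -98111.
Both addends are non-negative but the stored result is negative: signed overflow. The true value 110498 + 53535 = 164033 lies outside [-131072, 131071].

-98111; overflow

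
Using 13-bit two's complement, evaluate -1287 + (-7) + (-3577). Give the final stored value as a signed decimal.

3321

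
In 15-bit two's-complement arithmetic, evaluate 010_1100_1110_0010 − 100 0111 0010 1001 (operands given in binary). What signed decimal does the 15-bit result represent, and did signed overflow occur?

010_1100_1110_0010 → 010110011100010 = 11490 (signed)
100 0111 0010 1001 → 100011100101001 = -14551 (signed)
Subtract via negate-and-add: invert 100011100101001 + 1 = 011100011010111 (i.e. 14551).
  010110011100010
+ 011100011010111
= 110010110111001
Result 110010110111001: MSB = 1 → 26041 − 32768 = -6727.
Both addends (after negating the subtrahend) are non-negative but the stored result is negative: signed overflow. The true value 11490 − (-14551) = 26041 lies outside [-16384, 16383].

-6727; overflow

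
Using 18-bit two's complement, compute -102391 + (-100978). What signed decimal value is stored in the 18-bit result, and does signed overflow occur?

58775; overflow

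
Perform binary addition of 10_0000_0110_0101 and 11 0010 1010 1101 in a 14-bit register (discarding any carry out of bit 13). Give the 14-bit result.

  10000001100101
+ 11001010101101
= 01001100010010  (discard carry-out 1)

01001100010010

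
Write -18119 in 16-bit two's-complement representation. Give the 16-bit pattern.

|-18119| = 18119 = 0100011011000111 in 16 bits.
Invert the bits: 1011100100111000. Add 1: 1011100100111001.
Check: 1011100100111001 reads as 47417 − 65536 = -18119.

1011100100111001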